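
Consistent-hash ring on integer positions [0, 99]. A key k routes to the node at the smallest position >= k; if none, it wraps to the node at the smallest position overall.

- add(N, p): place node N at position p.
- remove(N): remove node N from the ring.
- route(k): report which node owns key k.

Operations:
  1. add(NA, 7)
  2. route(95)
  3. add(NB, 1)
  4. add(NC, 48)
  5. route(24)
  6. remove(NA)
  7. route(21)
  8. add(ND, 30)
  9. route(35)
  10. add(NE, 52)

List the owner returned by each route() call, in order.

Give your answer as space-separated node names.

Op 1: add NA@7 -> ring=[7:NA]
Op 2: route key 95: none >= 95, wrap to smallest pos 7 -> NA
Op 3: add NB@1 -> ring=[1:NB,7:NA]
Op 4: add NC@48 -> ring=[1:NB,7:NA,48:NC]
Op 5: route key 24: smallest pos >= 24 is 48 -> NC
Op 6: remove NA -> ring=[1:NB,48:NC]
Op 7: route key 21: smallest pos >= 21 is 48 -> NC
Op 8: add ND@30 -> ring=[1:NB,30:ND,48:NC]
Op 9: route key 35: smallest pos >= 35 is 48 -> NC
Op 10: add NE@52 -> ring=[1:NB,30:ND,48:NC,52:NE]

Answer: NA NC NC NC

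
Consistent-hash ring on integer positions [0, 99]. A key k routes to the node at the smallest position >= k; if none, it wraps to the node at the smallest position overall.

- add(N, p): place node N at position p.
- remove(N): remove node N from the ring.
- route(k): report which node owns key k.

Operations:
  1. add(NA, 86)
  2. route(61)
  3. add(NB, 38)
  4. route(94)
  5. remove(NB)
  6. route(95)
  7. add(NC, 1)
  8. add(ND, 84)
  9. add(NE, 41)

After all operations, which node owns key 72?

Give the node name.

Answer: ND

Derivation:
Op 1: add NA@86 -> ring=[86:NA]
Op 2: route key 61: smallest pos >= 61 is 86 -> NA
Op 3: add NB@38 -> ring=[38:NB,86:NA]
Op 4: route key 94: none >= 94, wrap to smallest pos 38 -> NB
Op 5: remove NB -> ring=[86:NA]
Op 6: route key 95: none >= 95, wrap to smallest pos 86 -> NA
Op 7: add NC@1 -> ring=[1:NC,86:NA]
Op 8: add ND@84 -> ring=[1:NC,84:ND,86:NA]
Op 9: add NE@41 -> ring=[1:NC,41:NE,84:ND,86:NA]
Final route key 72: smallest pos >= 72 is 84 -> ND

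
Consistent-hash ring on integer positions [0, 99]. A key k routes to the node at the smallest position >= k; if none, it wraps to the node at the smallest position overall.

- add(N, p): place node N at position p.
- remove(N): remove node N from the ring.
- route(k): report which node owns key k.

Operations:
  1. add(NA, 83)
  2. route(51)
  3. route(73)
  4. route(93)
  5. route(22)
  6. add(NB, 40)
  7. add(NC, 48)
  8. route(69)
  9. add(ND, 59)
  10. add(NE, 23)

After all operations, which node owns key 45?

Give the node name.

Answer: NC

Derivation:
Op 1: add NA@83 -> ring=[83:NA]
Op 2: route key 51: smallest pos >= 51 is 83 -> NA
Op 3: route key 73: smallest pos >= 73 is 83 -> NA
Op 4: route key 93: none >= 93, wrap to smallest pos 83 -> NA
Op 5: route key 22: smallest pos >= 22 is 83 -> NA
Op 6: add NB@40 -> ring=[40:NB,83:NA]
Op 7: add NC@48 -> ring=[40:NB,48:NC,83:NA]
Op 8: route key 69: smallest pos >= 69 is 83 -> NA
Op 9: add ND@59 -> ring=[40:NB,48:NC,59:ND,83:NA]
Op 10: add NE@23 -> ring=[23:NE,40:NB,48:NC,59:ND,83:NA]
Final route key 45: smallest pos >= 45 is 48 -> NC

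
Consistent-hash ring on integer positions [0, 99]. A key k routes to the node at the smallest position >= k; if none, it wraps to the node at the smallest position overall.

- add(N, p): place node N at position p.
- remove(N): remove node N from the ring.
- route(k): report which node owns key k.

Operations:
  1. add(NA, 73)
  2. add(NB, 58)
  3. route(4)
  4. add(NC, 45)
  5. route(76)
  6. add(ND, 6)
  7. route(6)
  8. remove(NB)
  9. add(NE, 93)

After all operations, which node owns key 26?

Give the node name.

Op 1: add NA@73 -> ring=[73:NA]
Op 2: add NB@58 -> ring=[58:NB,73:NA]
Op 3: route key 4: smallest pos >= 4 is 58 -> NB
Op 4: add NC@45 -> ring=[45:NC,58:NB,73:NA]
Op 5: route key 76: none >= 76, wrap to smallest pos 45 -> NC
Op 6: add ND@6 -> ring=[6:ND,45:NC,58:NB,73:NA]
Op 7: route key 6: smallest pos >= 6 is 6 -> ND
Op 8: remove NB -> ring=[6:ND,45:NC,73:NA]
Op 9: add NE@93 -> ring=[6:ND,45:NC,73:NA,93:NE]
Final route key 26: smallest pos >= 26 is 45 -> NC

Answer: NC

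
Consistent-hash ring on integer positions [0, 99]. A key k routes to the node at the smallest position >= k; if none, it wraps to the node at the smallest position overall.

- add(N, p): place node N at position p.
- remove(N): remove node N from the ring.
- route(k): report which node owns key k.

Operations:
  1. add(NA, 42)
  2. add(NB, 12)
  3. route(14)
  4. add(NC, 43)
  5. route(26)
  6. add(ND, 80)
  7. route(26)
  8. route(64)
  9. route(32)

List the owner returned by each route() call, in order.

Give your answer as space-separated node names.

Op 1: add NA@42 -> ring=[42:NA]
Op 2: add NB@12 -> ring=[12:NB,42:NA]
Op 3: route key 14: smallest pos >= 14 is 42 -> NA
Op 4: add NC@43 -> ring=[12:NB,42:NA,43:NC]
Op 5: route key 26: smallest pos >= 26 is 42 -> NA
Op 6: add ND@80 -> ring=[12:NB,42:NA,43:NC,80:ND]
Op 7: route key 26: smallest pos >= 26 is 42 -> NA
Op 8: route key 64: smallest pos >= 64 is 80 -> ND
Op 9: route key 32: smallest pos >= 32 is 42 -> NA

Answer: NA NA NA ND NA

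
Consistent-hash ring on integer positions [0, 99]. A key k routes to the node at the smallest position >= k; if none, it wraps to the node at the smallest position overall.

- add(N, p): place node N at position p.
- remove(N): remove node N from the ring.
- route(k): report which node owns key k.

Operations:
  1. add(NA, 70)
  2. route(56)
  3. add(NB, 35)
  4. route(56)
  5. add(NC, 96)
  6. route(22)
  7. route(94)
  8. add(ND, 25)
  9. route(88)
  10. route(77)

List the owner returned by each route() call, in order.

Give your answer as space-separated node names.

Op 1: add NA@70 -> ring=[70:NA]
Op 2: route key 56: smallest pos >= 56 is 70 -> NA
Op 3: add NB@35 -> ring=[35:NB,70:NA]
Op 4: route key 56: smallest pos >= 56 is 70 -> NA
Op 5: add NC@96 -> ring=[35:NB,70:NA,96:NC]
Op 6: route key 22: smallest pos >= 22 is 35 -> NB
Op 7: route key 94: smallest pos >= 94 is 96 -> NC
Op 8: add ND@25 -> ring=[25:ND,35:NB,70:NA,96:NC]
Op 9: route key 88: smallest pos >= 88 is 96 -> NC
Op 10: route key 77: smallest pos >= 77 is 96 -> NC

Answer: NA NA NB NC NC NC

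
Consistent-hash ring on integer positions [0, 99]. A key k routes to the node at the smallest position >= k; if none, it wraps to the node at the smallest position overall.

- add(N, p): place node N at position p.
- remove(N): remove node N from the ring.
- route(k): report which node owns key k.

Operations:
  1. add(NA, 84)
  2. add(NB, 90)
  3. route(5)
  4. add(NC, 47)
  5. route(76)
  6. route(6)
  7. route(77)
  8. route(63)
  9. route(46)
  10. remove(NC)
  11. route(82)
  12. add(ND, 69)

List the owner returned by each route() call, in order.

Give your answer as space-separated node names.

Answer: NA NA NC NA NA NC NA

Derivation:
Op 1: add NA@84 -> ring=[84:NA]
Op 2: add NB@90 -> ring=[84:NA,90:NB]
Op 3: route key 5: smallest pos >= 5 is 84 -> NA
Op 4: add NC@47 -> ring=[47:NC,84:NA,90:NB]
Op 5: route key 76: smallest pos >= 76 is 84 -> NA
Op 6: route key 6: smallest pos >= 6 is 47 -> NC
Op 7: route key 77: smallest pos >= 77 is 84 -> NA
Op 8: route key 63: smallest pos >= 63 is 84 -> NA
Op 9: route key 46: smallest pos >= 46 is 47 -> NC
Op 10: remove NC -> ring=[84:NA,90:NB]
Op 11: route key 82: smallest pos >= 82 is 84 -> NA
Op 12: add ND@69 -> ring=[69:ND,84:NA,90:NB]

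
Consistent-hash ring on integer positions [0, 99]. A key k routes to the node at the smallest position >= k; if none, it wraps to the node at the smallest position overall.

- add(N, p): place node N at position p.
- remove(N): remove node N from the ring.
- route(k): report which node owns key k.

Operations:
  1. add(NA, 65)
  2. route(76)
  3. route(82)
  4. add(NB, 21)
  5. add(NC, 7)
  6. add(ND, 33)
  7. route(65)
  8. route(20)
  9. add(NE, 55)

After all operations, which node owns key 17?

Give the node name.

Answer: NB

Derivation:
Op 1: add NA@65 -> ring=[65:NA]
Op 2: route key 76: none >= 76, wrap to smallest pos 65 -> NA
Op 3: route key 82: none >= 82, wrap to smallest pos 65 -> NA
Op 4: add NB@21 -> ring=[21:NB,65:NA]
Op 5: add NC@7 -> ring=[7:NC,21:NB,65:NA]
Op 6: add ND@33 -> ring=[7:NC,21:NB,33:ND,65:NA]
Op 7: route key 65: smallest pos >= 65 is 65 -> NA
Op 8: route key 20: smallest pos >= 20 is 21 -> NB
Op 9: add NE@55 -> ring=[7:NC,21:NB,33:ND,55:NE,65:NA]
Final route key 17: smallest pos >= 17 is 21 -> NB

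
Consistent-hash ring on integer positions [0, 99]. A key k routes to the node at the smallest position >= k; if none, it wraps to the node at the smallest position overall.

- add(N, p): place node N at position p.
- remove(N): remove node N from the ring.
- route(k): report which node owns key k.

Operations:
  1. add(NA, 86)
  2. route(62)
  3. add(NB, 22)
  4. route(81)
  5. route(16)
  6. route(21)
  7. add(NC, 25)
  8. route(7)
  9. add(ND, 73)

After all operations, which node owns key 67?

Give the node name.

Answer: ND

Derivation:
Op 1: add NA@86 -> ring=[86:NA]
Op 2: route key 62: smallest pos >= 62 is 86 -> NA
Op 3: add NB@22 -> ring=[22:NB,86:NA]
Op 4: route key 81: smallest pos >= 81 is 86 -> NA
Op 5: route key 16: smallest pos >= 16 is 22 -> NB
Op 6: route key 21: smallest pos >= 21 is 22 -> NB
Op 7: add NC@25 -> ring=[22:NB,25:NC,86:NA]
Op 8: route key 7: smallest pos >= 7 is 22 -> NB
Op 9: add ND@73 -> ring=[22:NB,25:NC,73:ND,86:NA]
Final route key 67: smallest pos >= 67 is 73 -> ND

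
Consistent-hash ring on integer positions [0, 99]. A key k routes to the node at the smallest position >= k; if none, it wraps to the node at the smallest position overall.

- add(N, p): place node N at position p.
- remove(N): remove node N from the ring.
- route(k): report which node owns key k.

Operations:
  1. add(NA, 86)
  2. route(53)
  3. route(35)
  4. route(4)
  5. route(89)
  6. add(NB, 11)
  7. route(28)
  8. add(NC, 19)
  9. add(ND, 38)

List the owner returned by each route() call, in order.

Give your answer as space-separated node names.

Answer: NA NA NA NA NA

Derivation:
Op 1: add NA@86 -> ring=[86:NA]
Op 2: route key 53: smallest pos >= 53 is 86 -> NA
Op 3: route key 35: smallest pos >= 35 is 86 -> NA
Op 4: route key 4: smallest pos >= 4 is 86 -> NA
Op 5: route key 89: none >= 89, wrap to smallest pos 86 -> NA
Op 6: add NB@11 -> ring=[11:NB,86:NA]
Op 7: route key 28: smallest pos >= 28 is 86 -> NA
Op 8: add NC@19 -> ring=[11:NB,19:NC,86:NA]
Op 9: add ND@38 -> ring=[11:NB,19:NC,38:ND,86:NA]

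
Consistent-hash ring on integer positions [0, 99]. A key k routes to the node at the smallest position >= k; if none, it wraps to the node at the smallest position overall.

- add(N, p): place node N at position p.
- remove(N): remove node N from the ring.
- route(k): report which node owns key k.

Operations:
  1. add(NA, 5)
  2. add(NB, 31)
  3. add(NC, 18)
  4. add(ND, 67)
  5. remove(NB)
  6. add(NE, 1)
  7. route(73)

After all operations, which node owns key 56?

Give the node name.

Answer: ND

Derivation:
Op 1: add NA@5 -> ring=[5:NA]
Op 2: add NB@31 -> ring=[5:NA,31:NB]
Op 3: add NC@18 -> ring=[5:NA,18:NC,31:NB]
Op 4: add ND@67 -> ring=[5:NA,18:NC,31:NB,67:ND]
Op 5: remove NB -> ring=[5:NA,18:NC,67:ND]
Op 6: add NE@1 -> ring=[1:NE,5:NA,18:NC,67:ND]
Op 7: route key 73: none >= 73, wrap to smallest pos 1 -> NE
Final route key 56: smallest pos >= 56 is 67 -> ND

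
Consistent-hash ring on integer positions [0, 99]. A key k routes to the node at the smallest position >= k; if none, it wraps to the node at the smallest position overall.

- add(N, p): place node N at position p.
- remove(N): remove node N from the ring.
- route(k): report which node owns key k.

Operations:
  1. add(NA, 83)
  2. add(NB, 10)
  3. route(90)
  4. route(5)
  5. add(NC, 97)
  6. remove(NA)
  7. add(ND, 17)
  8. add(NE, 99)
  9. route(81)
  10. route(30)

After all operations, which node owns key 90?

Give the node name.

Op 1: add NA@83 -> ring=[83:NA]
Op 2: add NB@10 -> ring=[10:NB,83:NA]
Op 3: route key 90: none >= 90, wrap to smallest pos 10 -> NB
Op 4: route key 5: smallest pos >= 5 is 10 -> NB
Op 5: add NC@97 -> ring=[10:NB,83:NA,97:NC]
Op 6: remove NA -> ring=[10:NB,97:NC]
Op 7: add ND@17 -> ring=[10:NB,17:ND,97:NC]
Op 8: add NE@99 -> ring=[10:NB,17:ND,97:NC,99:NE]
Op 9: route key 81: smallest pos >= 81 is 97 -> NC
Op 10: route key 30: smallest pos >= 30 is 97 -> NC
Final route key 90: smallest pos >= 90 is 97 -> NC

Answer: NC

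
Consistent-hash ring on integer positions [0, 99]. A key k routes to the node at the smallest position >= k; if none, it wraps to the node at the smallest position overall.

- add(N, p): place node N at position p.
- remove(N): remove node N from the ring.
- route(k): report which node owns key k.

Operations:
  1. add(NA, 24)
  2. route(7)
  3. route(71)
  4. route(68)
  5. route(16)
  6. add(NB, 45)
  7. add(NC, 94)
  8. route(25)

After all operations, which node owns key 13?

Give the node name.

Op 1: add NA@24 -> ring=[24:NA]
Op 2: route key 7: smallest pos >= 7 is 24 -> NA
Op 3: route key 71: none >= 71, wrap to smallest pos 24 -> NA
Op 4: route key 68: none >= 68, wrap to smallest pos 24 -> NA
Op 5: route key 16: smallest pos >= 16 is 24 -> NA
Op 6: add NB@45 -> ring=[24:NA,45:NB]
Op 7: add NC@94 -> ring=[24:NA,45:NB,94:NC]
Op 8: route key 25: smallest pos >= 25 is 45 -> NB
Final route key 13: smallest pos >= 13 is 24 -> NA

Answer: NA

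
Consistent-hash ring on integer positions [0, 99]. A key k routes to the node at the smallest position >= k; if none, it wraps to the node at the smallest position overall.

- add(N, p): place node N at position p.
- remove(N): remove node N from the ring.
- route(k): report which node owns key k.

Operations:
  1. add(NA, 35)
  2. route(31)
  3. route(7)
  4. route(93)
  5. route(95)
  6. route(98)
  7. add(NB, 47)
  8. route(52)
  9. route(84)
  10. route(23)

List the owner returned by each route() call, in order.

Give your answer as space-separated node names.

Answer: NA NA NA NA NA NA NA NA

Derivation:
Op 1: add NA@35 -> ring=[35:NA]
Op 2: route key 31: smallest pos >= 31 is 35 -> NA
Op 3: route key 7: smallest pos >= 7 is 35 -> NA
Op 4: route key 93: none >= 93, wrap to smallest pos 35 -> NA
Op 5: route key 95: none >= 95, wrap to smallest pos 35 -> NA
Op 6: route key 98: none >= 98, wrap to smallest pos 35 -> NA
Op 7: add NB@47 -> ring=[35:NA,47:NB]
Op 8: route key 52: none >= 52, wrap to smallest pos 35 -> NA
Op 9: route key 84: none >= 84, wrap to smallest pos 35 -> NA
Op 10: route key 23: smallest pos >= 23 is 35 -> NA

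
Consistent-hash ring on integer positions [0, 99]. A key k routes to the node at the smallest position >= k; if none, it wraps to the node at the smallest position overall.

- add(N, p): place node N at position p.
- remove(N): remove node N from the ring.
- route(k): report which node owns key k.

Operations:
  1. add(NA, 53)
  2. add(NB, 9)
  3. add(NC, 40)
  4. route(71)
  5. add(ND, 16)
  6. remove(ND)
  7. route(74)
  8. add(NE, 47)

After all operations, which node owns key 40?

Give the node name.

Answer: NC

Derivation:
Op 1: add NA@53 -> ring=[53:NA]
Op 2: add NB@9 -> ring=[9:NB,53:NA]
Op 3: add NC@40 -> ring=[9:NB,40:NC,53:NA]
Op 4: route key 71: none >= 71, wrap to smallest pos 9 -> NB
Op 5: add ND@16 -> ring=[9:NB,16:ND,40:NC,53:NA]
Op 6: remove ND -> ring=[9:NB,40:NC,53:NA]
Op 7: route key 74: none >= 74, wrap to smallest pos 9 -> NB
Op 8: add NE@47 -> ring=[9:NB,40:NC,47:NE,53:NA]
Final route key 40: smallest pos >= 40 is 40 -> NC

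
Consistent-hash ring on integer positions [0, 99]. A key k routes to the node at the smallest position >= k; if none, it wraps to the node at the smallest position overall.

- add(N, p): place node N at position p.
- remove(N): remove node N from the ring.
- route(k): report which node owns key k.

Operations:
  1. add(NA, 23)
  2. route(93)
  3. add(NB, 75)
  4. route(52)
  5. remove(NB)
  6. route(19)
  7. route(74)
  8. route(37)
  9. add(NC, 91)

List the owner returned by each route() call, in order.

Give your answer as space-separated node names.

Answer: NA NB NA NA NA

Derivation:
Op 1: add NA@23 -> ring=[23:NA]
Op 2: route key 93: none >= 93, wrap to smallest pos 23 -> NA
Op 3: add NB@75 -> ring=[23:NA,75:NB]
Op 4: route key 52: smallest pos >= 52 is 75 -> NB
Op 5: remove NB -> ring=[23:NA]
Op 6: route key 19: smallest pos >= 19 is 23 -> NA
Op 7: route key 74: none >= 74, wrap to smallest pos 23 -> NA
Op 8: route key 37: none >= 37, wrap to smallest pos 23 -> NA
Op 9: add NC@91 -> ring=[23:NA,91:NC]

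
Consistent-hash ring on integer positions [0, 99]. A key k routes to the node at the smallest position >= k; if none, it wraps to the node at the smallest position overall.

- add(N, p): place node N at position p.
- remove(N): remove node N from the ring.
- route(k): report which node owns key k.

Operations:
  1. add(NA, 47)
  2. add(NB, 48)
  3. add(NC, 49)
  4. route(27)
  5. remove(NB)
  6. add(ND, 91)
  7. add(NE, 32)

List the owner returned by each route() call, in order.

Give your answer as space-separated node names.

Answer: NA

Derivation:
Op 1: add NA@47 -> ring=[47:NA]
Op 2: add NB@48 -> ring=[47:NA,48:NB]
Op 3: add NC@49 -> ring=[47:NA,48:NB,49:NC]
Op 4: route key 27: smallest pos >= 27 is 47 -> NA
Op 5: remove NB -> ring=[47:NA,49:NC]
Op 6: add ND@91 -> ring=[47:NA,49:NC,91:ND]
Op 7: add NE@32 -> ring=[32:NE,47:NA,49:NC,91:ND]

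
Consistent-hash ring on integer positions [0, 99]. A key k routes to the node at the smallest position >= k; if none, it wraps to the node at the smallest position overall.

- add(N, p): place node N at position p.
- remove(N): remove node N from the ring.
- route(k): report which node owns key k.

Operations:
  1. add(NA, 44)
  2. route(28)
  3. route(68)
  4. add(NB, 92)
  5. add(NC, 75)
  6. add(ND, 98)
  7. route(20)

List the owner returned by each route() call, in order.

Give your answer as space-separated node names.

Op 1: add NA@44 -> ring=[44:NA]
Op 2: route key 28: smallest pos >= 28 is 44 -> NA
Op 3: route key 68: none >= 68, wrap to smallest pos 44 -> NA
Op 4: add NB@92 -> ring=[44:NA,92:NB]
Op 5: add NC@75 -> ring=[44:NA,75:NC,92:NB]
Op 6: add ND@98 -> ring=[44:NA,75:NC,92:NB,98:ND]
Op 7: route key 20: smallest pos >= 20 is 44 -> NA

Answer: NA NA NA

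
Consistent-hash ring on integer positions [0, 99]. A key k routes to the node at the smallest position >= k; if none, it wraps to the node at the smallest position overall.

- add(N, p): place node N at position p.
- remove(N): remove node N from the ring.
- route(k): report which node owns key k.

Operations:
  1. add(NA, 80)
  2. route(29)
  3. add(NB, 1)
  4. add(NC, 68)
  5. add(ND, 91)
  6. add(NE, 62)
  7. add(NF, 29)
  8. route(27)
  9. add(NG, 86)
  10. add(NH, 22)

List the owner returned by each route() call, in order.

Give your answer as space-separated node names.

Op 1: add NA@80 -> ring=[80:NA]
Op 2: route key 29: smallest pos >= 29 is 80 -> NA
Op 3: add NB@1 -> ring=[1:NB,80:NA]
Op 4: add NC@68 -> ring=[1:NB,68:NC,80:NA]
Op 5: add ND@91 -> ring=[1:NB,68:NC,80:NA,91:ND]
Op 6: add NE@62 -> ring=[1:NB,62:NE,68:NC,80:NA,91:ND]
Op 7: add NF@29 -> ring=[1:NB,29:NF,62:NE,68:NC,80:NA,91:ND]
Op 8: route key 27: smallest pos >= 27 is 29 -> NF
Op 9: add NG@86 -> ring=[1:NB,29:NF,62:NE,68:NC,80:NA,86:NG,91:ND]
Op 10: add NH@22 -> ring=[1:NB,22:NH,29:NF,62:NE,68:NC,80:NA,86:NG,91:ND]

Answer: NA NF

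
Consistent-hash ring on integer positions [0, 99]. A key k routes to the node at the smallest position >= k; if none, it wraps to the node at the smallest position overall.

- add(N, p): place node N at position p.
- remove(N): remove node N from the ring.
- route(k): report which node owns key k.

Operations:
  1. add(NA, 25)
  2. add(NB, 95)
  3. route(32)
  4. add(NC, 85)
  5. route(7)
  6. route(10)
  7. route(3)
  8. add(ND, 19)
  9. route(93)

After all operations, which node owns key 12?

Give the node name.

Op 1: add NA@25 -> ring=[25:NA]
Op 2: add NB@95 -> ring=[25:NA,95:NB]
Op 3: route key 32: smallest pos >= 32 is 95 -> NB
Op 4: add NC@85 -> ring=[25:NA,85:NC,95:NB]
Op 5: route key 7: smallest pos >= 7 is 25 -> NA
Op 6: route key 10: smallest pos >= 10 is 25 -> NA
Op 7: route key 3: smallest pos >= 3 is 25 -> NA
Op 8: add ND@19 -> ring=[19:ND,25:NA,85:NC,95:NB]
Op 9: route key 93: smallest pos >= 93 is 95 -> NB
Final route key 12: smallest pos >= 12 is 19 -> ND

Answer: ND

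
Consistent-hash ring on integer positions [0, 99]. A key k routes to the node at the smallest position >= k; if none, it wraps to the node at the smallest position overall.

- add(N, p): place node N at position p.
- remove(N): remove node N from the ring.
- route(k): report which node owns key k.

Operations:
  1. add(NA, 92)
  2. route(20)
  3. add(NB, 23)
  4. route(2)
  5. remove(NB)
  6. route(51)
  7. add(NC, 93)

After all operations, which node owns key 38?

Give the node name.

Answer: NA

Derivation:
Op 1: add NA@92 -> ring=[92:NA]
Op 2: route key 20: smallest pos >= 20 is 92 -> NA
Op 3: add NB@23 -> ring=[23:NB,92:NA]
Op 4: route key 2: smallest pos >= 2 is 23 -> NB
Op 5: remove NB -> ring=[92:NA]
Op 6: route key 51: smallest pos >= 51 is 92 -> NA
Op 7: add NC@93 -> ring=[92:NA,93:NC]
Final route key 38: smallest pos >= 38 is 92 -> NA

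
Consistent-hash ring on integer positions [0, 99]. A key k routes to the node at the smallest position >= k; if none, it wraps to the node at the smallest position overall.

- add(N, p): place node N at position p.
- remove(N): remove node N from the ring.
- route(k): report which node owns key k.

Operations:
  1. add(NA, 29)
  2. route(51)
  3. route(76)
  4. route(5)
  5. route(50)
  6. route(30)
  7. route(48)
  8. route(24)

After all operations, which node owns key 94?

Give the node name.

Op 1: add NA@29 -> ring=[29:NA]
Op 2: route key 51: none >= 51, wrap to smallest pos 29 -> NA
Op 3: route key 76: none >= 76, wrap to smallest pos 29 -> NA
Op 4: route key 5: smallest pos >= 5 is 29 -> NA
Op 5: route key 50: none >= 50, wrap to smallest pos 29 -> NA
Op 6: route key 30: none >= 30, wrap to smallest pos 29 -> NA
Op 7: route key 48: none >= 48, wrap to smallest pos 29 -> NA
Op 8: route key 24: smallest pos >= 24 is 29 -> NA
Final route key 94: none >= 94, wrap to smallest pos 29 -> NA

Answer: NA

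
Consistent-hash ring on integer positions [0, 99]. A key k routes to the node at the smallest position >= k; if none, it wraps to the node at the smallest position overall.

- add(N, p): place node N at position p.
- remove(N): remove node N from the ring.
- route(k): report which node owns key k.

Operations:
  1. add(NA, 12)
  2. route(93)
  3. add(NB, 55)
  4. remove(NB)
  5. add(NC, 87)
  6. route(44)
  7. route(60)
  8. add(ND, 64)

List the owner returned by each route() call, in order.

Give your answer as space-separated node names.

Answer: NA NC NC

Derivation:
Op 1: add NA@12 -> ring=[12:NA]
Op 2: route key 93: none >= 93, wrap to smallest pos 12 -> NA
Op 3: add NB@55 -> ring=[12:NA,55:NB]
Op 4: remove NB -> ring=[12:NA]
Op 5: add NC@87 -> ring=[12:NA,87:NC]
Op 6: route key 44: smallest pos >= 44 is 87 -> NC
Op 7: route key 60: smallest pos >= 60 is 87 -> NC
Op 8: add ND@64 -> ring=[12:NA,64:ND,87:NC]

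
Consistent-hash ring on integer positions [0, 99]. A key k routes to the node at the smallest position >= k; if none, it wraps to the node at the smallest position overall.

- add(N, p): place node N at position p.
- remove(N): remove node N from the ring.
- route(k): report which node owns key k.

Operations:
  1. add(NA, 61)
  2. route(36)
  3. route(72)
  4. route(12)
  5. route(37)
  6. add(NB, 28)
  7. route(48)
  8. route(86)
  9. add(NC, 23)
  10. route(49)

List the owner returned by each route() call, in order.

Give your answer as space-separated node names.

Answer: NA NA NA NA NA NB NA

Derivation:
Op 1: add NA@61 -> ring=[61:NA]
Op 2: route key 36: smallest pos >= 36 is 61 -> NA
Op 3: route key 72: none >= 72, wrap to smallest pos 61 -> NA
Op 4: route key 12: smallest pos >= 12 is 61 -> NA
Op 5: route key 37: smallest pos >= 37 is 61 -> NA
Op 6: add NB@28 -> ring=[28:NB,61:NA]
Op 7: route key 48: smallest pos >= 48 is 61 -> NA
Op 8: route key 86: none >= 86, wrap to smallest pos 28 -> NB
Op 9: add NC@23 -> ring=[23:NC,28:NB,61:NA]
Op 10: route key 49: smallest pos >= 49 is 61 -> NA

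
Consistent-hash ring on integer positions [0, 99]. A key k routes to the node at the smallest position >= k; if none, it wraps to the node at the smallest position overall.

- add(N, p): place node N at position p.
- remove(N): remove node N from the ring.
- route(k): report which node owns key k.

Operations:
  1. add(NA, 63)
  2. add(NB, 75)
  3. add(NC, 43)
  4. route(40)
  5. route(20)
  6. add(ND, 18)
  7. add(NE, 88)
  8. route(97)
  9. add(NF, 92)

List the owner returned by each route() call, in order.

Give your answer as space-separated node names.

Op 1: add NA@63 -> ring=[63:NA]
Op 2: add NB@75 -> ring=[63:NA,75:NB]
Op 3: add NC@43 -> ring=[43:NC,63:NA,75:NB]
Op 4: route key 40: smallest pos >= 40 is 43 -> NC
Op 5: route key 20: smallest pos >= 20 is 43 -> NC
Op 6: add ND@18 -> ring=[18:ND,43:NC,63:NA,75:NB]
Op 7: add NE@88 -> ring=[18:ND,43:NC,63:NA,75:NB,88:NE]
Op 8: route key 97: none >= 97, wrap to smallest pos 18 -> ND
Op 9: add NF@92 -> ring=[18:ND,43:NC,63:NA,75:NB,88:NE,92:NF]

Answer: NC NC ND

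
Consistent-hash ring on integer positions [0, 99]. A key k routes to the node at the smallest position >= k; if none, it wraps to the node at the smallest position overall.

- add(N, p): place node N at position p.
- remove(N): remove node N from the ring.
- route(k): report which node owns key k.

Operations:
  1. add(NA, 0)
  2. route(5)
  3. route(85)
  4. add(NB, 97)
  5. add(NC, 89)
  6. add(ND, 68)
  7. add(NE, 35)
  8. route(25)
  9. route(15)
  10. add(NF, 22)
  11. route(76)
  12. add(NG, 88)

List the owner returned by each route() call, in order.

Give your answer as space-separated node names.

Op 1: add NA@0 -> ring=[0:NA]
Op 2: route key 5: none >= 5, wrap to smallest pos 0 -> NA
Op 3: route key 85: none >= 85, wrap to smallest pos 0 -> NA
Op 4: add NB@97 -> ring=[0:NA,97:NB]
Op 5: add NC@89 -> ring=[0:NA,89:NC,97:NB]
Op 6: add ND@68 -> ring=[0:NA,68:ND,89:NC,97:NB]
Op 7: add NE@35 -> ring=[0:NA,35:NE,68:ND,89:NC,97:NB]
Op 8: route key 25: smallest pos >= 25 is 35 -> NE
Op 9: route key 15: smallest pos >= 15 is 35 -> NE
Op 10: add NF@22 -> ring=[0:NA,22:NF,35:NE,68:ND,89:NC,97:NB]
Op 11: route key 76: smallest pos >= 76 is 89 -> NC
Op 12: add NG@88 -> ring=[0:NA,22:NF,35:NE,68:ND,88:NG,89:NC,97:NB]

Answer: NA NA NE NE NC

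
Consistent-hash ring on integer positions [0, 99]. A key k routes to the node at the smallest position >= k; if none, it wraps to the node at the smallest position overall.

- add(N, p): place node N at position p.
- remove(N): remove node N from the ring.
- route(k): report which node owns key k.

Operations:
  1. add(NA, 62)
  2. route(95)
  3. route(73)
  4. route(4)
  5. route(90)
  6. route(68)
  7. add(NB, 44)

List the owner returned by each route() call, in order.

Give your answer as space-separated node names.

Op 1: add NA@62 -> ring=[62:NA]
Op 2: route key 95: none >= 95, wrap to smallest pos 62 -> NA
Op 3: route key 73: none >= 73, wrap to smallest pos 62 -> NA
Op 4: route key 4: smallest pos >= 4 is 62 -> NA
Op 5: route key 90: none >= 90, wrap to smallest pos 62 -> NA
Op 6: route key 68: none >= 68, wrap to smallest pos 62 -> NA
Op 7: add NB@44 -> ring=[44:NB,62:NA]

Answer: NA NA NA NA NA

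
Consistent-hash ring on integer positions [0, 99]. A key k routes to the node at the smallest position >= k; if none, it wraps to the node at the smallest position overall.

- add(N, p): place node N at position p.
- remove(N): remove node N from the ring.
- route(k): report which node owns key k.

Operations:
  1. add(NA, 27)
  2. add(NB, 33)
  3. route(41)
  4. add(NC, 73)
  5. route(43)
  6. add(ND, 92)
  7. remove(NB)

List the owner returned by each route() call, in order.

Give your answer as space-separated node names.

Answer: NA NC

Derivation:
Op 1: add NA@27 -> ring=[27:NA]
Op 2: add NB@33 -> ring=[27:NA,33:NB]
Op 3: route key 41: none >= 41, wrap to smallest pos 27 -> NA
Op 4: add NC@73 -> ring=[27:NA,33:NB,73:NC]
Op 5: route key 43: smallest pos >= 43 is 73 -> NC
Op 6: add ND@92 -> ring=[27:NA,33:NB,73:NC,92:ND]
Op 7: remove NB -> ring=[27:NA,73:NC,92:ND]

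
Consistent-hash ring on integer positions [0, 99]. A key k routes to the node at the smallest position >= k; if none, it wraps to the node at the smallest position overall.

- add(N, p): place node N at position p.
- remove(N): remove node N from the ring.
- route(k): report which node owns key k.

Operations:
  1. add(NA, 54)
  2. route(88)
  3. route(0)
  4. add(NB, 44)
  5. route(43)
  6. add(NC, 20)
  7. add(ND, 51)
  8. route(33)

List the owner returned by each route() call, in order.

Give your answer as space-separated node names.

Answer: NA NA NB NB

Derivation:
Op 1: add NA@54 -> ring=[54:NA]
Op 2: route key 88: none >= 88, wrap to smallest pos 54 -> NA
Op 3: route key 0: smallest pos >= 0 is 54 -> NA
Op 4: add NB@44 -> ring=[44:NB,54:NA]
Op 5: route key 43: smallest pos >= 43 is 44 -> NB
Op 6: add NC@20 -> ring=[20:NC,44:NB,54:NA]
Op 7: add ND@51 -> ring=[20:NC,44:NB,51:ND,54:NA]
Op 8: route key 33: smallest pos >= 33 is 44 -> NB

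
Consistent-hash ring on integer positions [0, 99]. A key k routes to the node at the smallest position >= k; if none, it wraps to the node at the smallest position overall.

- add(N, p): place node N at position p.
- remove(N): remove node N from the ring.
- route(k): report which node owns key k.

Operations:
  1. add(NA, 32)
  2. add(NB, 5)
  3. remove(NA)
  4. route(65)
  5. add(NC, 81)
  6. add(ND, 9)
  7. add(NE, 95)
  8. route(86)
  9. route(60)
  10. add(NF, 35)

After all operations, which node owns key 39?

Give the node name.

Answer: NC

Derivation:
Op 1: add NA@32 -> ring=[32:NA]
Op 2: add NB@5 -> ring=[5:NB,32:NA]
Op 3: remove NA -> ring=[5:NB]
Op 4: route key 65: none >= 65, wrap to smallest pos 5 -> NB
Op 5: add NC@81 -> ring=[5:NB,81:NC]
Op 6: add ND@9 -> ring=[5:NB,9:ND,81:NC]
Op 7: add NE@95 -> ring=[5:NB,9:ND,81:NC,95:NE]
Op 8: route key 86: smallest pos >= 86 is 95 -> NE
Op 9: route key 60: smallest pos >= 60 is 81 -> NC
Op 10: add NF@35 -> ring=[5:NB,9:ND,35:NF,81:NC,95:NE]
Final route key 39: smallest pos >= 39 is 81 -> NC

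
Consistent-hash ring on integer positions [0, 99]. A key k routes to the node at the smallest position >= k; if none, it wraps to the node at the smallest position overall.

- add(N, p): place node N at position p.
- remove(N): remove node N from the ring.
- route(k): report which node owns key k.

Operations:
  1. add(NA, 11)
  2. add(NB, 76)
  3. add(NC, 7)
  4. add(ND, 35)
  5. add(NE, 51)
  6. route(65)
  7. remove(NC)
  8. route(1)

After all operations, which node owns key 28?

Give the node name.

Answer: ND

Derivation:
Op 1: add NA@11 -> ring=[11:NA]
Op 2: add NB@76 -> ring=[11:NA,76:NB]
Op 3: add NC@7 -> ring=[7:NC,11:NA,76:NB]
Op 4: add ND@35 -> ring=[7:NC,11:NA,35:ND,76:NB]
Op 5: add NE@51 -> ring=[7:NC,11:NA,35:ND,51:NE,76:NB]
Op 6: route key 65: smallest pos >= 65 is 76 -> NB
Op 7: remove NC -> ring=[11:NA,35:ND,51:NE,76:NB]
Op 8: route key 1: smallest pos >= 1 is 11 -> NA
Final route key 28: smallest pos >= 28 is 35 -> ND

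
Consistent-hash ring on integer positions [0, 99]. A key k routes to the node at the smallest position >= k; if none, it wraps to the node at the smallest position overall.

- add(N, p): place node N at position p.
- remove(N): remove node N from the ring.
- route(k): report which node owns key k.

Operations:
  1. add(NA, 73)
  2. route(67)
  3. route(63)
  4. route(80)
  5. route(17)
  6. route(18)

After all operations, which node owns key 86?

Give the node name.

Answer: NA

Derivation:
Op 1: add NA@73 -> ring=[73:NA]
Op 2: route key 67: smallest pos >= 67 is 73 -> NA
Op 3: route key 63: smallest pos >= 63 is 73 -> NA
Op 4: route key 80: none >= 80, wrap to smallest pos 73 -> NA
Op 5: route key 17: smallest pos >= 17 is 73 -> NA
Op 6: route key 18: smallest pos >= 18 is 73 -> NA
Final route key 86: none >= 86, wrap to smallest pos 73 -> NA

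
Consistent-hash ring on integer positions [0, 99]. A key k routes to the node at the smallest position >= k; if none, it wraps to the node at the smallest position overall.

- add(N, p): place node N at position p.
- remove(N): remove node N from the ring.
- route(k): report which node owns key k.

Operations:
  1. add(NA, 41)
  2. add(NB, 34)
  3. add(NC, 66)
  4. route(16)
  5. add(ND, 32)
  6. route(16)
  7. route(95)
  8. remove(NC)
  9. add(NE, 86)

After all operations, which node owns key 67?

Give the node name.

Op 1: add NA@41 -> ring=[41:NA]
Op 2: add NB@34 -> ring=[34:NB,41:NA]
Op 3: add NC@66 -> ring=[34:NB,41:NA,66:NC]
Op 4: route key 16: smallest pos >= 16 is 34 -> NB
Op 5: add ND@32 -> ring=[32:ND,34:NB,41:NA,66:NC]
Op 6: route key 16: smallest pos >= 16 is 32 -> ND
Op 7: route key 95: none >= 95, wrap to smallest pos 32 -> ND
Op 8: remove NC -> ring=[32:ND,34:NB,41:NA]
Op 9: add NE@86 -> ring=[32:ND,34:NB,41:NA,86:NE]
Final route key 67: smallest pos >= 67 is 86 -> NE

Answer: NE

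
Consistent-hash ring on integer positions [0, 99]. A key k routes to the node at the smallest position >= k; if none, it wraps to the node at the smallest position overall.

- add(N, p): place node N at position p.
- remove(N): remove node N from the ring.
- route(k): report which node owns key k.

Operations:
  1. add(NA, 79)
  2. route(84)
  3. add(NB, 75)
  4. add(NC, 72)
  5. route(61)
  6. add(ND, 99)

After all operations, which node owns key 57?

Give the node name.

Op 1: add NA@79 -> ring=[79:NA]
Op 2: route key 84: none >= 84, wrap to smallest pos 79 -> NA
Op 3: add NB@75 -> ring=[75:NB,79:NA]
Op 4: add NC@72 -> ring=[72:NC,75:NB,79:NA]
Op 5: route key 61: smallest pos >= 61 is 72 -> NC
Op 6: add ND@99 -> ring=[72:NC,75:NB,79:NA,99:ND]
Final route key 57: smallest pos >= 57 is 72 -> NC

Answer: NC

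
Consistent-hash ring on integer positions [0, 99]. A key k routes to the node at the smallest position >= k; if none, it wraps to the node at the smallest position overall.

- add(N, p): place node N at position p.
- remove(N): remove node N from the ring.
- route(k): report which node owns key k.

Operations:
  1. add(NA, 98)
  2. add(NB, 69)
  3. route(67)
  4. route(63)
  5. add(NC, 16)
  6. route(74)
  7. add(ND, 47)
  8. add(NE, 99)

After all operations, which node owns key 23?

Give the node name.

Answer: ND

Derivation:
Op 1: add NA@98 -> ring=[98:NA]
Op 2: add NB@69 -> ring=[69:NB,98:NA]
Op 3: route key 67: smallest pos >= 67 is 69 -> NB
Op 4: route key 63: smallest pos >= 63 is 69 -> NB
Op 5: add NC@16 -> ring=[16:NC,69:NB,98:NA]
Op 6: route key 74: smallest pos >= 74 is 98 -> NA
Op 7: add ND@47 -> ring=[16:NC,47:ND,69:NB,98:NA]
Op 8: add NE@99 -> ring=[16:NC,47:ND,69:NB,98:NA,99:NE]
Final route key 23: smallest pos >= 23 is 47 -> ND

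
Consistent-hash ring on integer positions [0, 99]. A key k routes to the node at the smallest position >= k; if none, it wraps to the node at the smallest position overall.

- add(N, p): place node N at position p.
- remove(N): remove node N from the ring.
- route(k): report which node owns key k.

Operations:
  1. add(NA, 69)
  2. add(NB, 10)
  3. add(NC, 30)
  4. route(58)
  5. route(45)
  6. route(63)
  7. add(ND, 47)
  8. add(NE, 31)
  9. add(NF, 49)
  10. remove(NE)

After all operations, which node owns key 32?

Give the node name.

Answer: ND

Derivation:
Op 1: add NA@69 -> ring=[69:NA]
Op 2: add NB@10 -> ring=[10:NB,69:NA]
Op 3: add NC@30 -> ring=[10:NB,30:NC,69:NA]
Op 4: route key 58: smallest pos >= 58 is 69 -> NA
Op 5: route key 45: smallest pos >= 45 is 69 -> NA
Op 6: route key 63: smallest pos >= 63 is 69 -> NA
Op 7: add ND@47 -> ring=[10:NB,30:NC,47:ND,69:NA]
Op 8: add NE@31 -> ring=[10:NB,30:NC,31:NE,47:ND,69:NA]
Op 9: add NF@49 -> ring=[10:NB,30:NC,31:NE,47:ND,49:NF,69:NA]
Op 10: remove NE -> ring=[10:NB,30:NC,47:ND,49:NF,69:NA]
Final route key 32: smallest pos >= 32 is 47 -> ND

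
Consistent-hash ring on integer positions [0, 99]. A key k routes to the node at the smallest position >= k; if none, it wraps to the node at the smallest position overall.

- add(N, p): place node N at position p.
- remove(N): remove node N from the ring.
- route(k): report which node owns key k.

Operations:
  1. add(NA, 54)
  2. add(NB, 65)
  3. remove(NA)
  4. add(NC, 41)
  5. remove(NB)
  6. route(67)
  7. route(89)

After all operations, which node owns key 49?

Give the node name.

Answer: NC

Derivation:
Op 1: add NA@54 -> ring=[54:NA]
Op 2: add NB@65 -> ring=[54:NA,65:NB]
Op 3: remove NA -> ring=[65:NB]
Op 4: add NC@41 -> ring=[41:NC,65:NB]
Op 5: remove NB -> ring=[41:NC]
Op 6: route key 67: none >= 67, wrap to smallest pos 41 -> NC
Op 7: route key 89: none >= 89, wrap to smallest pos 41 -> NC
Final route key 49: none >= 49, wrap to smallest pos 41 -> NC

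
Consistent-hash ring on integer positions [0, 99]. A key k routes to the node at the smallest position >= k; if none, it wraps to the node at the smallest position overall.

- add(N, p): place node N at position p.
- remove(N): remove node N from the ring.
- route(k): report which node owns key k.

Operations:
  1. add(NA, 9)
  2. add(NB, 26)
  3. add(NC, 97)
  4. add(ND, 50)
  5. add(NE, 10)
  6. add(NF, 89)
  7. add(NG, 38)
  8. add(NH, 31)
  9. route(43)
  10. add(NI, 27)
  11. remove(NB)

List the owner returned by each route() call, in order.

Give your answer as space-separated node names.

Answer: ND

Derivation:
Op 1: add NA@9 -> ring=[9:NA]
Op 2: add NB@26 -> ring=[9:NA,26:NB]
Op 3: add NC@97 -> ring=[9:NA,26:NB,97:NC]
Op 4: add ND@50 -> ring=[9:NA,26:NB,50:ND,97:NC]
Op 5: add NE@10 -> ring=[9:NA,10:NE,26:NB,50:ND,97:NC]
Op 6: add NF@89 -> ring=[9:NA,10:NE,26:NB,50:ND,89:NF,97:NC]
Op 7: add NG@38 -> ring=[9:NA,10:NE,26:NB,38:NG,50:ND,89:NF,97:NC]
Op 8: add NH@31 -> ring=[9:NA,10:NE,26:NB,31:NH,38:NG,50:ND,89:NF,97:NC]
Op 9: route key 43: smallest pos >= 43 is 50 -> ND
Op 10: add NI@27 -> ring=[9:NA,10:NE,26:NB,27:NI,31:NH,38:NG,50:ND,89:NF,97:NC]
Op 11: remove NB -> ring=[9:NA,10:NE,27:NI,31:NH,38:NG,50:ND,89:NF,97:NC]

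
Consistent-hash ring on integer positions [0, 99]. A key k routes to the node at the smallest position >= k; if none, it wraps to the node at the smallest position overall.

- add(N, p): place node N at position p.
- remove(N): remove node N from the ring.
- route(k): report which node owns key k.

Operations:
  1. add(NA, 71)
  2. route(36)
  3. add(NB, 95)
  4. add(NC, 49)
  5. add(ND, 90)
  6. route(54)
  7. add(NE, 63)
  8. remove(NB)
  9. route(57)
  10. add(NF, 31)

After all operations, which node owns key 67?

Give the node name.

Op 1: add NA@71 -> ring=[71:NA]
Op 2: route key 36: smallest pos >= 36 is 71 -> NA
Op 3: add NB@95 -> ring=[71:NA,95:NB]
Op 4: add NC@49 -> ring=[49:NC,71:NA,95:NB]
Op 5: add ND@90 -> ring=[49:NC,71:NA,90:ND,95:NB]
Op 6: route key 54: smallest pos >= 54 is 71 -> NA
Op 7: add NE@63 -> ring=[49:NC,63:NE,71:NA,90:ND,95:NB]
Op 8: remove NB -> ring=[49:NC,63:NE,71:NA,90:ND]
Op 9: route key 57: smallest pos >= 57 is 63 -> NE
Op 10: add NF@31 -> ring=[31:NF,49:NC,63:NE,71:NA,90:ND]
Final route key 67: smallest pos >= 67 is 71 -> NA

Answer: NA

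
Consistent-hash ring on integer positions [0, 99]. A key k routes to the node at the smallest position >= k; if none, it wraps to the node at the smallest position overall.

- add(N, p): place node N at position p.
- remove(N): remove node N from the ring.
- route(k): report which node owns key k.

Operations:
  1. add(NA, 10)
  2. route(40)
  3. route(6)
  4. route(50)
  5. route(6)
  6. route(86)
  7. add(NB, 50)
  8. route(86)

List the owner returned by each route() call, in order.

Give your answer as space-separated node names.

Answer: NA NA NA NA NA NA

Derivation:
Op 1: add NA@10 -> ring=[10:NA]
Op 2: route key 40: none >= 40, wrap to smallest pos 10 -> NA
Op 3: route key 6: smallest pos >= 6 is 10 -> NA
Op 4: route key 50: none >= 50, wrap to smallest pos 10 -> NA
Op 5: route key 6: smallest pos >= 6 is 10 -> NA
Op 6: route key 86: none >= 86, wrap to smallest pos 10 -> NA
Op 7: add NB@50 -> ring=[10:NA,50:NB]
Op 8: route key 86: none >= 86, wrap to smallest pos 10 -> NA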